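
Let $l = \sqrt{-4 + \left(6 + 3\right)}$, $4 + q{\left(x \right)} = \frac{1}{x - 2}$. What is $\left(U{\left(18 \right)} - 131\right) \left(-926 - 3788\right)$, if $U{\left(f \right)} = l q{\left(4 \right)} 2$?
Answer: $617534 + 32998 \sqrt{5} \approx 6.9132 \cdot 10^{5}$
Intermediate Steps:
$q{\left(x \right)} = -4 + \frac{1}{-2 + x}$ ($q{\left(x \right)} = -4 + \frac{1}{x - 2} = -4 + \frac{1}{-2 + x}$)
$l = \sqrt{5}$ ($l = \sqrt{-4 + 9} = \sqrt{5} \approx 2.2361$)
$U{\left(f \right)} = - 7 \sqrt{5}$ ($U{\left(f \right)} = \sqrt{5} \frac{9 - 16}{-2 + 4} \cdot 2 = \sqrt{5} \frac{9 - 16}{2} \cdot 2 = \sqrt{5} \cdot \frac{1}{2} \left(-7\right) 2 = \sqrt{5} \left(- \frac{7}{2}\right) 2 = - \frac{7 \sqrt{5}}{2} \cdot 2 = - 7 \sqrt{5}$)
$\left(U{\left(18 \right)} - 131\right) \left(-926 - 3788\right) = \left(- 7 \sqrt{5} - 131\right) \left(-926 - 3788\right) = \left(-131 - 7 \sqrt{5}\right) \left(-4714\right) = 617534 + 32998 \sqrt{5}$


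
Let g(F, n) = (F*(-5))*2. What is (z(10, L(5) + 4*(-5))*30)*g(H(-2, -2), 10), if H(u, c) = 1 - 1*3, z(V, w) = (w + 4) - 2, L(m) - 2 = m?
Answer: -6600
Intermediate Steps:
L(m) = 2 + m
z(V, w) = 2 + w (z(V, w) = (4 + w) - 2 = 2 + w)
H(u, c) = -2 (H(u, c) = 1 - 3 = -2)
g(F, n) = -10*F (g(F, n) = -5*F*2 = -10*F)
(z(10, L(5) + 4*(-5))*30)*g(H(-2, -2), 10) = ((2 + ((2 + 5) + 4*(-5)))*30)*(-10*(-2)) = ((2 + (7 - 20))*30)*20 = ((2 - 13)*30)*20 = -11*30*20 = -330*20 = -6600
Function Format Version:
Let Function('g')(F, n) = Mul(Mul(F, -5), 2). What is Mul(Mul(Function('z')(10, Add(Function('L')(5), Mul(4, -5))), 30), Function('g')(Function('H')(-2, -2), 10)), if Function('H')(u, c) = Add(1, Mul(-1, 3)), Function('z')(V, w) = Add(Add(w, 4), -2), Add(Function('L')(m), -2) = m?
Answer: -6600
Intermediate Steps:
Function('L')(m) = Add(2, m)
Function('z')(V, w) = Add(2, w) (Function('z')(V, w) = Add(Add(4, w), -2) = Add(2, w))
Function('H')(u, c) = -2 (Function('H')(u, c) = Add(1, -3) = -2)
Function('g')(F, n) = Mul(-10, F) (Function('g')(F, n) = Mul(Mul(-5, F), 2) = Mul(-10, F))
Mul(Mul(Function('z')(10, Add(Function('L')(5), Mul(4, -5))), 30), Function('g')(Function('H')(-2, -2), 10)) = Mul(Mul(Add(2, Add(Add(2, 5), Mul(4, -5))), 30), Mul(-10, -2)) = Mul(Mul(Add(2, Add(7, -20)), 30), 20) = Mul(Mul(Add(2, -13), 30), 20) = Mul(Mul(-11, 30), 20) = Mul(-330, 20) = -6600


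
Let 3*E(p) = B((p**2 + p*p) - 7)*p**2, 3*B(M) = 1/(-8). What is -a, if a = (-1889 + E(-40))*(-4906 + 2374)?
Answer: -14517644/3 ≈ -4.8392e+6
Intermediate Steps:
B(M) = -1/24 (B(M) = (1/3)/(-8) = (1/3)*(-1/8) = -1/24)
E(p) = -p**2/72 (E(p) = (-p**2/24)/3 = -p**2/72)
a = 14517644/3 (a = (-1889 - 1/72*(-40)**2)*(-4906 + 2374) = (-1889 - 1/72*1600)*(-2532) = (-1889 - 200/9)*(-2532) = -17201/9*(-2532) = 14517644/3 ≈ 4.8392e+6)
-a = -1*14517644/3 = -14517644/3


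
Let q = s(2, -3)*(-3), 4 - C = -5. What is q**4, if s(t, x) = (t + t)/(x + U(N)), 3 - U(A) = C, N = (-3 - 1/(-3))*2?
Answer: 256/81 ≈ 3.1605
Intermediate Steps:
C = 9 (C = 4 - 1*(-5) = 4 + 5 = 9)
N = -16/3 (N = (-3 - 1*(-1/3))*2 = (-3 + 1/3)*2 = -8/3*2 = -16/3 ≈ -5.3333)
U(A) = -6 (U(A) = 3 - 1*9 = 3 - 9 = -6)
s(t, x) = 2*t/(-6 + x) (s(t, x) = (t + t)/(x - 6) = (2*t)/(-6 + x) = 2*t/(-6 + x))
q = 4/3 (q = (2*2/(-6 - 3))*(-3) = (2*2/(-9))*(-3) = (2*2*(-1/9))*(-3) = -4/9*(-3) = 4/3 ≈ 1.3333)
q**4 = (4/3)**4 = 256/81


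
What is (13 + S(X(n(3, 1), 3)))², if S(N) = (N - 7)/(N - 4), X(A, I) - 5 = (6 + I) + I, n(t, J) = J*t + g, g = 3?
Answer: 32041/169 ≈ 189.59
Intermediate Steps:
n(t, J) = 3 + J*t (n(t, J) = J*t + 3 = 3 + J*t)
X(A, I) = 11 + 2*I (X(A, I) = 5 + ((6 + I) + I) = 5 + (6 + 2*I) = 11 + 2*I)
S(N) = (-7 + N)/(-4 + N)
(13 + S(X(n(3, 1), 3)))² = (13 + (-7 + (11 + 2*3))/(-4 + (11 + 2*3)))² = (13 + (-7 + (11 + 6))/(-4 + (11 + 6)))² = (13 + (-7 + 17)/(-4 + 17))² = (13 + 10/13)² = (179/13)² = 32041/169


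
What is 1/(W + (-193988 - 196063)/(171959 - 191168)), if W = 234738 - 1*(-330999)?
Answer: 337/190660212 ≈ 1.7675e-6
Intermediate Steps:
W = 565737 (W = 234738 + 330999 = 565737)
1/(W + (-193988 - 196063)/(171959 - 191168)) = 1/(565737 + (-193988 - 196063)/(171959 - 191168)) = 1/(565737 - 390051/(-19209)) = 1/(565737 - 390051*(-1/19209)) = 1/(565737 + 6843/337) = 1/(190660212/337) = 337/190660212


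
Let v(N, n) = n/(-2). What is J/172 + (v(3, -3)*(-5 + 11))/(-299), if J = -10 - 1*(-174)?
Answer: 11872/12857 ≈ 0.92339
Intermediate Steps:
v(N, n) = -n/2 (v(N, n) = n*(-1/2) = -n/2)
J = 164 (J = -10 + 174 = 164)
J/172 + (v(3, -3)*(-5 + 11))/(-299) = 164/172 + ((-1/2*(-3))*(-5 + 11))/(-299) = 164*(1/172) + ((3/2)*6)*(-1/299) = 41/43 + 9*(-1/299) = 41/43 - 9/299 = 11872/12857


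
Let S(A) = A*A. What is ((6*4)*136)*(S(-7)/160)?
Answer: 4998/5 ≈ 999.60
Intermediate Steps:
S(A) = A**2
((6*4)*136)*(S(-7)/160) = ((6*4)*136)*((-7)**2/160) = (24*136)*(49*(1/160)) = 3264*(49/160) = 4998/5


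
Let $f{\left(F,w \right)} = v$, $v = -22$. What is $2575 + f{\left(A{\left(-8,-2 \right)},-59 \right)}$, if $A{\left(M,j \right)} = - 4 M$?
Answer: $2553$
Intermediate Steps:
$f{\left(F,w \right)} = -22$
$2575 + f{\left(A{\left(-8,-2 \right)},-59 \right)} = 2575 - 22 = 2553$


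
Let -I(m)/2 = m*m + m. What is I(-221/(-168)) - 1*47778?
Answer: -674329105/14112 ≈ -47784.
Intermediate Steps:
I(m) = -2*m - 2*m**2 (I(m) = -2*(m*m + m) = -2*(m**2 + m) = -2*(m + m**2) = -2*m - 2*m**2)
I(-221/(-168)) - 1*47778 = -2*(-221/(-168))*(1 - 221/(-168)) - 1*47778 = -2*(-221*(-1/168))*(1 - 221*(-1/168)) - 47778 = -2*221/168*(1 + 221/168) - 47778 = -2*221/168*389/168 - 47778 = -85969/14112 - 47778 = -674329105/14112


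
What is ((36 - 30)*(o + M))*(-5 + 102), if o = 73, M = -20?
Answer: 30846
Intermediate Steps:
((36 - 30)*(o + M))*(-5 + 102) = ((36 - 30)*(73 - 20))*(-5 + 102) = (6*53)*97 = 318*97 = 30846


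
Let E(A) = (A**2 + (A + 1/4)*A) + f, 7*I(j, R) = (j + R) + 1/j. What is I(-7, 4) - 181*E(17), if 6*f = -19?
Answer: -61630945/588 ≈ -1.0481e+5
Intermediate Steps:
f = -19/6 (f = (1/6)*(-19) = -19/6 ≈ -3.1667)
I(j, R) = R/7 + j/7 + 1/(7*j) (I(j, R) = ((j + R) + 1/j)/7 = ((R + j) + 1/j)/7 = (R + j + 1/j)/7 = R/7 + j/7 + 1/(7*j))
E(A) = -19/6 + A**2 + A*(1/4 + A) (E(A) = (A**2 + (A + 1/4)*A) - 19/6 = (A**2 + (1/4 + A)*A) - 19/6 = (A**2 + A*(1/4 + A)) - 19/6 = -19/6 + A**2 + A*(1/4 + A))
I(-7, 4) - 181*E(17) = (1/7)*(1 - 7*(4 - 7))/(-7) - 181*(-19/6 + 2*17**2 + (1/4)*17) = (1/7)*(-1/7)*(1 - 7*(-3)) - 181*(-19/6 + 2*289 + 17/4) = (1/7)*(-1/7)*(1 + 21) - 181*(-19/6 + 578 + 17/4) = (1/7)*(-1/7)*22 - 181*6949/12 = -22/49 - 1257769/12 = -61630945/588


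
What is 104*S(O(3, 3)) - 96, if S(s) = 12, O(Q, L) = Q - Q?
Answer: 1152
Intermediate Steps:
O(Q, L) = 0
104*S(O(3, 3)) - 96 = 104*12 - 96 = 1248 - 96 = 1152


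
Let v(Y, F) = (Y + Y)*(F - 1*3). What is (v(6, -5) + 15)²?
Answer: 6561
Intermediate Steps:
v(Y, F) = 2*Y*(-3 + F) (v(Y, F) = (2*Y)*(F - 3) = (2*Y)*(-3 + F) = 2*Y*(-3 + F))
(v(6, -5) + 15)² = (2*6*(-3 - 5) + 15)² = (2*6*(-8) + 15)² = (-96 + 15)² = (-81)² = 6561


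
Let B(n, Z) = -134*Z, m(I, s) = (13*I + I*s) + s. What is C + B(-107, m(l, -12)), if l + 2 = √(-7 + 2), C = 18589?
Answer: 20465 - 134*I*√5 ≈ 20465.0 - 299.63*I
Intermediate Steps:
l = -2 + I*√5 (l = -2 + √(-7 + 2) = -2 + √(-5) = -2 + I*√5 ≈ -2.0 + 2.2361*I)
m(I, s) = s + 13*I + I*s
C + B(-107, m(l, -12)) = 18589 - 134*(-12 + 13*(-2 + I*√5) + (-2 + I*√5)*(-12)) = 18589 - 134*(-12 + (-26 + 13*I*√5) + (24 - 12*I*√5)) = 18589 - 134*(-14 + I*√5) = 18589 + (1876 - 134*I*√5) = 20465 - 134*I*√5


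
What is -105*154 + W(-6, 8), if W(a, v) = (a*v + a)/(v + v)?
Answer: -129387/8 ≈ -16173.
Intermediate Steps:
W(a, v) = (a + a*v)/(2*v) (W(a, v) = (a + a*v)/((2*v)) = (a + a*v)*(1/(2*v)) = (a + a*v)/(2*v))
-105*154 + W(-6, 8) = -105*154 + (1/2)*(-6)*(1 + 8)/8 = -16170 + (1/2)*(-6)*(1/8)*9 = -16170 - 27/8 = -129387/8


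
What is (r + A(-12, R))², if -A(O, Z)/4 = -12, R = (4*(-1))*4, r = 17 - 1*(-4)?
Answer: 4761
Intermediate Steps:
r = 21 (r = 17 + 4 = 21)
R = -16 (R = -4*4 = -16)
A(O, Z) = 48 (A(O, Z) = -4*(-12) = 48)
(r + A(-12, R))² = (21 + 48)² = 69² = 4761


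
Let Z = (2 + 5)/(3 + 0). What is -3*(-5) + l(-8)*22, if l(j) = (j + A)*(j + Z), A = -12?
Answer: 7525/3 ≈ 2508.3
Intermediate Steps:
Z = 7/3 ≈ 2.3333
l(j) = (-12 + j)*(7/3 + j) (l(j) = (j - 12)*(j + 7/3) = (-12 + j)*(7/3 + j))
-3*(-5) + l(-8)*22 = -3*(-5) + (-28 + (-8)² - 29/3*(-8))*22 = 15 + (-28 + 64 + 232/3)*22 = 15 + (340/3)*22 = 15 + 7480/3 = 7525/3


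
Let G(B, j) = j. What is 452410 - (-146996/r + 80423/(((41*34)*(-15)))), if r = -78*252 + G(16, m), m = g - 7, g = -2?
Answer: 12401820376229/27413010 ≈ 4.5241e+5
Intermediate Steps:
m = -9 (m = -2 - 7 = -9)
r = -19665 (r = -78*252 - 9 = -19656 - 9 = -19665)
452410 - (-146996/r + 80423/(((41*34)*(-15)))) = 452410 - (-146996/(-19665) + 80423/(((41*34)*(-15)))) = 452410 - (-146996*(-1/19665) + 80423/((1394*(-15)))) = 452410 - (146996/19665 + 80423/(-20910)) = 452410 - (146996/19665 + 80423*(-1/20910)) = 452410 - (146996/19665 - 80423/20910) = 452410 - 1*99477871/27413010 = 452410 - 99477871/27413010 = 12401820376229/27413010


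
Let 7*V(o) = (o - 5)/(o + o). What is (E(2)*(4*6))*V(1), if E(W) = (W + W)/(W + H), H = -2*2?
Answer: 96/7 ≈ 13.714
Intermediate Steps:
V(o) = (-5 + o)/(14*o) (V(o) = ((o - 5)/(o + o))/7 = ((-5 + o)/((2*o)))/7 = ((-5 + o)*(1/(2*o)))/7 = ((-5 + o)/(2*o))/7 = (-5 + o)/(14*o))
H = -4
E(W) = 2*W/(-4 + W) (E(W) = (W + W)/(W - 4) = (2*W)/(-4 + W) = 2*W/(-4 + W))
(E(2)*(4*6))*V(1) = ((2*2/(-4 + 2))*(4*6))*((1/14)*(-5 + 1)/1) = ((2*2/(-2))*24)*((1/14)*1*(-4)) = ((2*2*(-1/2))*24)*(-2/7) = -2*24*(-2/7) = -48*(-2/7) = 96/7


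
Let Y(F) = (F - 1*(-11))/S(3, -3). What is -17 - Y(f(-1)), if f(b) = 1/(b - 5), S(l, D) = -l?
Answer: -241/18 ≈ -13.389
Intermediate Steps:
f(b) = 1/(-5 + b)
Y(F) = -11/3 - F/3 (Y(F) = (F - 1*(-11))/((-1*3)) = (F + 11)/(-3) = (11 + F)*(-⅓) = -11/3 - F/3)
-17 - Y(f(-1)) = -17 - (-11/3 - 1/(3*(-5 - 1))) = -17 - (-11/3 - ⅓/(-6)) = -17 - (-11/3 - ⅓*(-⅙)) = -17 - (-11/3 + 1/18) = -17 - 1*(-65/18) = -17 + 65/18 = -241/18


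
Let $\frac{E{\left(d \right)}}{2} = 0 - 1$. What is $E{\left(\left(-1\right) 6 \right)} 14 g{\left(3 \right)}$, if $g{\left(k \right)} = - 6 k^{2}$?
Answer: $1512$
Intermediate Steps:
$E{\left(d \right)} = -2$ ($E{\left(d \right)} = 2 \left(0 - 1\right) = 2 \left(-1\right) = -2$)
$E{\left(\left(-1\right) 6 \right)} 14 g{\left(3 \right)} = \left(-2\right) 14 \left(- 6 \cdot 3^{2}\right) = - 28 \left(\left(-6\right) 9\right) = \left(-28\right) \left(-54\right) = 1512$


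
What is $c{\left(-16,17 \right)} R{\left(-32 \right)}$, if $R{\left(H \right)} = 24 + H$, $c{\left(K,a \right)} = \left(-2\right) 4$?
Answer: $64$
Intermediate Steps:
$c{\left(K,a \right)} = -8$
$c{\left(-16,17 \right)} R{\left(-32 \right)} = - 8 \left(24 - 32\right) = \left(-8\right) \left(-8\right) = 64$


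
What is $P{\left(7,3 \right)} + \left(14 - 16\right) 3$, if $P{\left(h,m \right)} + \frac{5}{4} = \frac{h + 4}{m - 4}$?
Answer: $- \frac{73}{4} \approx -18.25$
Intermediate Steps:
$P{\left(h,m \right)} = - \frac{5}{4} + \frac{4 + h}{-4 + m}$ ($P{\left(h,m \right)} = - \frac{5}{4} + \frac{h + 4}{m - 4} = - \frac{5}{4} + \frac{4 + h}{-4 + m}$)
$P{\left(7,3 \right)} + \left(14 - 16\right) 3 = \frac{9 + 7 - \frac{15}{4}}{-4 + 3} + \left(14 - 16\right) 3 = \frac{9 + 7 - \frac{15}{4}}{-1} - 6 = \left(-1\right) \frac{49}{4} - 6 = - \frac{49}{4} - 6 = - \frac{73}{4}$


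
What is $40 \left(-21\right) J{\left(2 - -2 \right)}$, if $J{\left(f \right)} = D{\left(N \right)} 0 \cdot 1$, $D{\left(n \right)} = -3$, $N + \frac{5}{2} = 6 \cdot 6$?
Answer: $0$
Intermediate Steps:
$N = \frac{67}{2}$ ($N = - \frac{5}{2} + 6 \cdot 6 = - \frac{5}{2} + 36 = \frac{67}{2} \approx 33.5$)
$J{\left(f \right)} = 0$ ($J{\left(f \right)} = \left(-3\right) 0 \cdot 1 = 0 \cdot 1 = 0$)
$40 \left(-21\right) J{\left(2 - -2 \right)} = 40 \left(-21\right) 0 = \left(-840\right) 0 = 0$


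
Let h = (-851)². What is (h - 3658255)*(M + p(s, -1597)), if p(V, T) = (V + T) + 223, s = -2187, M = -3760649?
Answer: 11044395407340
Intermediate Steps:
p(V, T) = 223 + T + V (p(V, T) = (T + V) + 223 = 223 + T + V)
h = 724201
(h - 3658255)*(M + p(s, -1597)) = (724201 - 3658255)*(-3760649 + (223 - 1597 - 2187)) = -2934054*(-3760649 - 3561) = -2934054*(-3764210) = 11044395407340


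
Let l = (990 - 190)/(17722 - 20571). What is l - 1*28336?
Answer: -80730064/2849 ≈ -28336.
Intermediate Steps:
l = -800/2849 (l = 800/(-2849) = 800*(-1/2849) = -800/2849 ≈ -0.28080)
l - 1*28336 = -800/2849 - 1*28336 = -800/2849 - 28336 = -80730064/2849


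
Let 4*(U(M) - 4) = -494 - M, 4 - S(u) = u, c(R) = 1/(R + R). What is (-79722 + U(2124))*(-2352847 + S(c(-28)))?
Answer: 21179633729215/112 ≈ 1.8910e+11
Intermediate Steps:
c(R) = 1/(2*R)
S(u) = 4 - u
U(M) = -239/2 - M/4 (U(M) = 4 + (-494 - M)/4 = 4 + (-247/2 - M/4) = -239/2 - M/4)
(-79722 + U(2124))*(-2352847 + S(c(-28))) = (-79722 + (-239/2 - ¼*2124))*(-2352847 + (4 - 1/(2*(-28)))) = (-79722 + (-239/2 - 531))*(-2352847 + (4 - (-1)/(2*28))) = (-79722 - 1301/2)*(-2352847 + (4 - 1*(-1/56))) = -160745*(-2352847 + (4 + 1/56))/2 = -160745*(-2352847 + 225/56)/2 = -160745/2*(-131759207/56) = 21179633729215/112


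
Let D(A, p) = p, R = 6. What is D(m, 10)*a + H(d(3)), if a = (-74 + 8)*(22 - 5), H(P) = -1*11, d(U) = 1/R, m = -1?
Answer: -11231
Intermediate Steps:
d(U) = ⅙ (d(U) = 1/6 = ⅙)
H(P) = -11
a = -1122 (a = -66*17 = -1122)
D(m, 10)*a + H(d(3)) = 10*(-1122) - 11 = -11220 - 11 = -11231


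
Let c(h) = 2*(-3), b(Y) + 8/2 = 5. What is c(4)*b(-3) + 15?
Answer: 9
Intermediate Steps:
b(Y) = 1 (b(Y) = -4 + 5 = 1)
c(h) = -6
c(4)*b(-3) + 15 = -6*1 + 15 = -6 + 15 = 9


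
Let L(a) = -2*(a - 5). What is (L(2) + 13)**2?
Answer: 361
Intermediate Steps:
L(a) = 10 - 2*a (L(a) = -2*(-5 + a) = 10 - 2*a)
(L(2) + 13)**2 = ((10 - 2*2) + 13)**2 = ((10 - 4) + 13)**2 = (6 + 13)**2 = 19**2 = 361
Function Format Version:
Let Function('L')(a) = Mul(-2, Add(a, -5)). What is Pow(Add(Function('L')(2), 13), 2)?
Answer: 361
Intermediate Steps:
Function('L')(a) = Add(10, Mul(-2, a)) (Function('L')(a) = Mul(-2, Add(-5, a)) = Add(10, Mul(-2, a)))
Pow(Add(Function('L')(2), 13), 2) = Pow(Add(Add(10, Mul(-2, 2)), 13), 2) = Pow(Add(Add(10, -4), 13), 2) = Pow(Add(6, 13), 2) = Pow(19, 2) = 361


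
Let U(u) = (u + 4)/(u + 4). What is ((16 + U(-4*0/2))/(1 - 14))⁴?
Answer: 83521/28561 ≈ 2.9243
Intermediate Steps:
U(u) = 1 (U(u) = (4 + u)/(4 + u) = 1)
((16 + U(-4*0/2))/(1 - 14))⁴ = ((16 + 1)/(1 - 14))⁴ = (17/(-13))⁴ = (17*(-1/13))⁴ = (-17/13)⁴ = 83521/28561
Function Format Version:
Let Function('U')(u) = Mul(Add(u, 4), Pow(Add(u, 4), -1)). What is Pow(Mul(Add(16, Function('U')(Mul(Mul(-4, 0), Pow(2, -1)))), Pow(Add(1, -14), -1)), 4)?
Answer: Rational(83521, 28561) ≈ 2.9243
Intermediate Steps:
Function('U')(u) = 1 (Function('U')(u) = Mul(Add(4, u), Pow(Add(4, u), -1)) = 1)
Pow(Mul(Add(16, Function('U')(Mul(Mul(-4, 0), Pow(2, -1)))), Pow(Add(1, -14), -1)), 4) = Pow(Mul(Add(16, 1), Pow(Add(1, -14), -1)), 4) = Pow(Mul(17, Pow(-13, -1)), 4) = Pow(Mul(17, Rational(-1, 13)), 4) = Pow(Rational(-17, 13), 4) = Rational(83521, 28561)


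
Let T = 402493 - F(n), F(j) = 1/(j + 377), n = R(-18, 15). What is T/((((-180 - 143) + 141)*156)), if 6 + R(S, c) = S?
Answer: -35520007/2505594 ≈ -14.176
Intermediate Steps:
R(S, c) = -6 + S
n = -24 (n = -6 - 18 = -24)
F(j) = 1/(377 + j)
T = 142080028/353 (T = 402493 - 1/(377 - 24) = 402493 - 1/353 = 142080028/353 ≈ 4.0249e+5)
T/((((-180 - 143) + 141)*156)) = 142080028/(353*((((-180 - 143) + 141)*156))) = 142080028/(353*(((-323 + 141)*156))) = 142080028/(353*((-182*156))) = (142080028/353)/(-28392) = (142080028/353)*(-1/28392) = -35520007/2505594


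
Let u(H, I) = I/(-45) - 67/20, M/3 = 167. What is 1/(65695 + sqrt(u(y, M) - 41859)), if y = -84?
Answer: 3941700/258952493909 - 2*I*sqrt(37686135)/258952493909 ≈ 1.5222e-5 - 4.7413e-8*I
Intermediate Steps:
M = 501 (M = 3*167 = 501)
u(H, I) = -67/20 - I/45 (u(H, I) = I*(-1/45) - 67*1/20 = -I/45 - 67/20 = -67/20 - I/45)
1/(65695 + sqrt(u(y, M) - 41859)) = 1/(65695 + sqrt((-67/20 - 1/45*501) - 41859)) = 1/(65695 + sqrt((-67/20 - 167/15) - 41859)) = 1/(65695 + sqrt(-869/60 - 41859)) = 1/(65695 + sqrt(-2512409/60)) = 1/(65695 + I*sqrt(37686135)/30)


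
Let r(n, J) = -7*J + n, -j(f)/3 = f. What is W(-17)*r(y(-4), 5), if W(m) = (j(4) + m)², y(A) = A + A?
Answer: -36163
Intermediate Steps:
j(f) = -3*f
y(A) = 2*A
r(n, J) = n - 7*J
W(m) = (-12 + m)² (W(m) = (-3*4 + m)² = (-12 + m)²)
W(-17)*r(y(-4), 5) = (-12 - 17)²*(2*(-4) - 7*5) = (-29)²*(-8 - 35) = 841*(-43) = -36163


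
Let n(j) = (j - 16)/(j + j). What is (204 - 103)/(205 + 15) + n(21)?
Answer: 2671/4620 ≈ 0.57814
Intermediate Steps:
n(j) = (-16 + j)/(2*j) (n(j) = (-16 + j)/((2*j)) = (-16 + j)*(1/(2*j)) = (-16 + j)/(2*j))
(204 - 103)/(205 + 15) + n(21) = (204 - 103)/(205 + 15) + (1/2)*(-16 + 21)/21 = 101/220 + (1/2)*(1/21)*5 = 101*(1/220) + 5/42 = 101/220 + 5/42 = 2671/4620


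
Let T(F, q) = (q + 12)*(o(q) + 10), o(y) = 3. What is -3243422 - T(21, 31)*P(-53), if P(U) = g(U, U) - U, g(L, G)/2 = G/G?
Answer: -3274167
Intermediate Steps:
g(L, G) = 2 (g(L, G) = 2*(G/G) = 2*1 = 2)
T(F, q) = 156 + 13*q (T(F, q) = (q + 12)*(3 + 10) = (12 + q)*13 = 156 + 13*q)
P(U) = 2 - U
-3243422 - T(21, 31)*P(-53) = -3243422 - (156 + 13*31)*(2 - 1*(-53)) = -3243422 - (156 + 403)*(2 + 53) = -3243422 - 559*55 = -3243422 - 1*30745 = -3243422 - 30745 = -3274167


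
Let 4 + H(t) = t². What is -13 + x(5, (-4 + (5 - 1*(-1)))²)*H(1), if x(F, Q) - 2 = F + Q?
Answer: -46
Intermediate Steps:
H(t) = -4 + t²
x(F, Q) = 2 + F + Q (x(F, Q) = 2 + (F + Q) = 2 + F + Q)
-13 + x(5, (-4 + (5 - 1*(-1)))²)*H(1) = -13 + (2 + 5 + (-4 + (5 - 1*(-1)))²)*(-4 + 1²) = -13 + (2 + 5 + (-4 + (5 + 1))²)*(-4 + 1) = -13 + (2 + 5 + (-4 + 6)²)*(-3) = -13 + (2 + 5 + 2²)*(-3) = -13 + (2 + 5 + 4)*(-3) = -13 + 11*(-3) = -13 - 33 = -46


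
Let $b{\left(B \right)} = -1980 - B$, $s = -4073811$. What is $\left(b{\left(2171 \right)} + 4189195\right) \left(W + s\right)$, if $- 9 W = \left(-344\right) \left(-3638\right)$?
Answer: $- \frac{158679169928924}{9} \approx -1.7631 \cdot 10^{13}$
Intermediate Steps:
$W = - \frac{1251472}{9}$ ($W = - \frac{\left(-344\right) \left(-3638\right)}{9} = \left(- \frac{1}{9}\right) 1251472 = - \frac{1251472}{9} \approx -1.3905 \cdot 10^{5}$)
$\left(b{\left(2171 \right)} + 4189195\right) \left(W + s\right) = \left(\left(-1980 - 2171\right) + 4189195\right) \left(- \frac{1251472}{9} - 4073811\right) = \left(\left(-1980 - 2171\right) + 4189195\right) \left(- \frac{37915771}{9}\right) = \left(-4151 + 4189195\right) \left(- \frac{37915771}{9}\right) = 4185044 \left(- \frac{37915771}{9}\right) = - \frac{158679169928924}{9}$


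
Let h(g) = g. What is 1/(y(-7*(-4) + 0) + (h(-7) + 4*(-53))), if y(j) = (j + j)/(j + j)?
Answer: -1/218 ≈ -0.0045872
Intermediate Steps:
y(j) = 1 (y(j) = (2*j)/((2*j)) = (2*j)*(1/(2*j)) = 1)
1/(y(-7*(-4) + 0) + (h(-7) + 4*(-53))) = 1/(1 + (-7 + 4*(-53))) = 1/(1 + (-7 - 212)) = 1/(1 - 219) = 1/(-218) = -1/218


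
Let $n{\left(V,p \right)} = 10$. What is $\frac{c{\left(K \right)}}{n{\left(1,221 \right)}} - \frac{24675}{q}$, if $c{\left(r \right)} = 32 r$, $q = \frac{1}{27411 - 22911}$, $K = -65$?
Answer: $-111037708$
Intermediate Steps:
$q = \frac{1}{4500}$ ($q = \frac{1}{27411 - 22911} = \frac{1}{4500} \approx 0.00022222$)
$\frac{c{\left(K \right)}}{n{\left(1,221 \right)}} - \frac{24675}{q} = \frac{32 \left(-65\right)}{10} - 24675 \frac{1}{\frac{1}{4500}} = \left(-2080\right) \frac{1}{10} - 111037500 = -208 - 111037500 = -111037708$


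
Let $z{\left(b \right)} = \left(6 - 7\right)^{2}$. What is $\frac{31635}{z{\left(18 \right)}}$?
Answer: $31635$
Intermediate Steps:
$z{\left(b \right)} = 1$ ($z{\left(b \right)} = \left(-1\right)^{2} = 1$)
$\frac{31635}{z{\left(18 \right)}} = \frac{31635}{1} = 31635 \cdot 1 = 31635$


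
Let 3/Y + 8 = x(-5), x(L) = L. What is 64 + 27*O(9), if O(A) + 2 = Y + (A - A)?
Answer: 49/13 ≈ 3.7692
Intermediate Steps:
Y = -3/13 (Y = 3/(-8 - 5) = 3/(-13) = 3*(-1/13) = -3/13 ≈ -0.23077)
O(A) = -29/13 (O(A) = -2 + (-3/13 + (A - A)) = -2 + (-3/13 + 0) = -2 - 3/13 = -29/13)
64 + 27*O(9) = 64 + 27*(-29/13) = 64 - 783/13 = 49/13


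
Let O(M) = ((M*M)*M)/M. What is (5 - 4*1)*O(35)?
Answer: 1225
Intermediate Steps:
O(M) = M² (O(M) = (M²*M)/M = M³/M = M²)
(5 - 4*1)*O(35) = (5 - 4*1)*35² = (5 - 4)*1225 = 1*1225 = 1225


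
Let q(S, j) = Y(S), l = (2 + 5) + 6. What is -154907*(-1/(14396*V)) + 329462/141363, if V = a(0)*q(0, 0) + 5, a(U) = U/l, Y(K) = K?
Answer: 45612793001/10175308740 ≈ 4.4827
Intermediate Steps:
l = 13 (l = 7 + 6 = 13)
q(S, j) = S
a(U) = U/13
V = 5 (V = ((1/13)*0)*0 + 5 = 0*0 + 5 = 0 + 5 = 5)
-154907*(-1/(14396*V)) + 329462/141363 = -154907/((-14396*5)) + 329462/141363 = -154907/(-71980) + 329462*(1/141363) = -154907*(-1/71980) + 329462/141363 = 154907/71980 + 329462/141363 = 45612793001/10175308740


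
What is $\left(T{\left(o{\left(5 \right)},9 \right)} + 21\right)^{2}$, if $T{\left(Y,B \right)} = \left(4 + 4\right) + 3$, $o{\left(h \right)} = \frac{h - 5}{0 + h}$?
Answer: $1024$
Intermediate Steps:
$o{\left(h \right)} = \frac{-5 + h}{h}$
$T{\left(Y,B \right)} = 11$ ($T{\left(Y,B \right)} = 8 + 3 = 11$)
$\left(T{\left(o{\left(5 \right)},9 \right)} + 21\right)^{2} = \left(11 + 21\right)^{2} = 32^{2} = 1024$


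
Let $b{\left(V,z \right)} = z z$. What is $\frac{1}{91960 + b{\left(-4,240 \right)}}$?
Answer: $\frac{1}{149560} \approx 6.6863 \cdot 10^{-6}$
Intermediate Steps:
$b{\left(V,z \right)} = z^{2}$
$\frac{1}{91960 + b{\left(-4,240 \right)}} = \frac{1}{91960 + 240^{2}} = \frac{1}{91960 + 57600} = \frac{1}{149560}$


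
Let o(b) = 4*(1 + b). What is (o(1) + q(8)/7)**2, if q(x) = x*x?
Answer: 14400/49 ≈ 293.88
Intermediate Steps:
q(x) = x**2
o(b) = 4 + 4*b
(o(1) + q(8)/7)**2 = ((4 + 4*1) + 8**2/7)**2 = ((4 + 4) + 64*(1/7))**2 = (8 + 64/7)**2 = (120/7)**2 = 14400/49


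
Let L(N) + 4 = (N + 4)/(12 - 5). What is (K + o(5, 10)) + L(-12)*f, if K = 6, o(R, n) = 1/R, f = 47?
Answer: -8243/35 ≈ -235.51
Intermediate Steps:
L(N) = -24/7 + N/7 (L(N) = -4 + (N + 4)/(12 - 5) = -4 + (4 + N)/7 = -4 + (4 + N)*(⅐) = -4 + (4/7 + N/7) = -24/7 + N/7)
(K + o(5, 10)) + L(-12)*f = (6 + 1/5) + (-24/7 + (⅐)*(-12))*47 = (6 + ⅕) + (-24/7 - 12/7)*47 = 31/5 - 36/7*47 = 31/5 - 1692/7 = -8243/35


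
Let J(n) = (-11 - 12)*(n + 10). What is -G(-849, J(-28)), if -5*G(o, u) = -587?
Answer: -587/5 ≈ -117.40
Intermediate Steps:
J(n) = -230 - 23*n (J(n) = -23*(10 + n) = -230 - 23*n)
G(o, u) = 587/5 (G(o, u) = -⅕*(-587) = 587/5)
-G(-849, J(-28)) = -1*587/5 = -587/5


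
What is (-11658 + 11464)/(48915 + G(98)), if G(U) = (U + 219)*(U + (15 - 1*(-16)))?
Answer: -97/44904 ≈ -0.0021602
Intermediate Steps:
G(U) = (31 + U)*(219 + U) (G(U) = (219 + U)*(U + (15 + 16)) = (219 + U)*(U + 31) = (219 + U)*(31 + U) = (31 + U)*(219 + U))
(-11658 + 11464)/(48915 + G(98)) = (-11658 + 11464)/(48915 + (6789 + 98² + 250*98)) = -194/(48915 + (6789 + 9604 + 24500)) = -194/(48915 + 40893) = -194/89808 = -194*1/89808 = -97/44904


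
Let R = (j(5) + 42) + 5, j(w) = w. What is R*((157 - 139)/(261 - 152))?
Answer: 936/109 ≈ 8.5872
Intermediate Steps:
R = 52 (R = (5 + 42) + 5 = 47 + 5 = 52)
R*((157 - 139)/(261 - 152)) = 52*((157 - 139)/(261 - 152)) = 52*(18/109) = 936/109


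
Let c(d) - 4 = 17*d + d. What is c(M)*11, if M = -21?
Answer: -4114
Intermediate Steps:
c(d) = 4 + 18*d (c(d) = 4 + (17*d + d) = 4 + 18*d)
c(M)*11 = (4 + 18*(-21))*11 = (4 - 378)*11 = -374*11 = -4114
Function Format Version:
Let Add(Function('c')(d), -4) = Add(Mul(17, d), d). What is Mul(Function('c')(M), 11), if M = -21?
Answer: -4114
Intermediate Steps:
Function('c')(d) = Add(4, Mul(18, d)) (Function('c')(d) = Add(4, Add(Mul(17, d), d)) = Add(4, Mul(18, d)))
Mul(Function('c')(M), 11) = Mul(Add(4, Mul(18, -21)), 11) = Mul(Add(4, -378), 11) = Mul(-374, 11) = -4114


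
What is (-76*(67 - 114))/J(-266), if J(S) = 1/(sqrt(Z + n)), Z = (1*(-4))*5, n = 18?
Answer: 3572*I*sqrt(2) ≈ 5051.6*I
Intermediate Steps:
Z = -20 (Z = -4*5 = -20)
J(S) = -I*sqrt(2)/2 (J(S) = 1/(sqrt(-20 + 18)) = 1/(sqrt(-2)) = 1/(I*sqrt(2)) = -I*sqrt(2)/2)
(-76*(67 - 114))/J(-266) = (-76*(67 - 114))/((-I*sqrt(2)/2)) = (-76*(-47))*(I*sqrt(2)) = 3572*(I*sqrt(2)) = 3572*I*sqrt(2)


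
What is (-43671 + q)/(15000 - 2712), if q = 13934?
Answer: -29737/12288 ≈ -2.4200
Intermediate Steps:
(-43671 + q)/(15000 - 2712) = (-43671 + 13934)/(15000 - 2712) = -29737/12288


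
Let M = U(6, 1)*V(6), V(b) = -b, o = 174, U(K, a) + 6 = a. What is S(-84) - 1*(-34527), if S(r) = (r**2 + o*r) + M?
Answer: 26997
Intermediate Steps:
U(K, a) = -6 + a
M = 30 (M = (-6 + 1)*(-1*6) = -5*(-6) = 30)
S(r) = 30 + r**2 + 174*r (S(r) = (r**2 + 174*r) + 30 = 30 + r**2 + 174*r)
S(-84) - 1*(-34527) = (30 + (-84)**2 + 174*(-84)) - 1*(-34527) = (30 + 7056 - 14616) + 34527 = -7530 + 34527 = 26997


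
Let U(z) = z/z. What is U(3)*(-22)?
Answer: -22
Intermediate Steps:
U(z) = 1
U(3)*(-22) = 1*(-22) = -22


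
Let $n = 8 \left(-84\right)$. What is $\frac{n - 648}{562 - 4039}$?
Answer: $\frac{440}{1159} \approx 0.37964$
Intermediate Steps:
$n = -672$
$\frac{n - 648}{562 - 4039} = \frac{-672 - 648}{562 - 4039} = \frac{-672 - 648}{-3477} = \left(-1320\right) \left(- \frac{1}{3477}\right) = \frac{440}{1159}$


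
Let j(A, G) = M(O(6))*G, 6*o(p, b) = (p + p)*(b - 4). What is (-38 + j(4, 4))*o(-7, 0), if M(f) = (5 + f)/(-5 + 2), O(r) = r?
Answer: -4424/9 ≈ -491.56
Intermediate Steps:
M(f) = -5/3 - f/3 (M(f) = (5 + f)/(-3) = (5 + f)*(-⅓) = -5/3 - f/3)
o(p, b) = p*(-4 + b)/3 (o(p, b) = ((p + p)*(b - 4))/6 = ((2*p)*(-4 + b))/6 = (2*p*(-4 + b))/6 = p*(-4 + b)/3)
j(A, G) = -11*G/3 (j(A, G) = (-5/3 - ⅓*6)*G = (-5/3 - 2)*G = -11*G/3)
(-38 + j(4, 4))*o(-7, 0) = (-38 - 11/3*4)*((⅓)*(-7)*(-4 + 0)) = (-38 - 44/3)*((⅓)*(-7)*(-4)) = -158/3*28/3 = -4424/9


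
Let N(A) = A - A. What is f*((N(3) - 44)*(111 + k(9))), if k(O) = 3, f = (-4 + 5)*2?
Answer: -10032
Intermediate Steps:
N(A) = 0
f = 2 (f = 1*2 = 2)
f*((N(3) - 44)*(111 + k(9))) = 2*((0 - 44)*(111 + 3)) = 2*(-44*114) = 2*(-5016) = -10032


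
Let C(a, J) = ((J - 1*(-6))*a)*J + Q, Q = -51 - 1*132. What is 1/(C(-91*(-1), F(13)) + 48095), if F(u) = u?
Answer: 1/70389 ≈ 1.4207e-5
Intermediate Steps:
Q = -183 (Q = -51 - 132 = -183)
C(a, J) = -183 + J*a*(6 + J) (C(a, J) = ((J - 1*(-6))*a)*J - 183 = ((J + 6)*a)*J - 183 = ((6 + J)*a)*J - 183 = (a*(6 + J))*J - 183 = J*a*(6 + J) - 183 = -183 + J*a*(6 + J))
1/(C(-91*(-1), F(13)) + 48095) = 1/((-183 - 91*(-1)*13² + 6*13*(-91*(-1))) + 48095) = 1/((-183 + 91*169 + 6*13*91) + 48095) = 1/((-183 + 15379 + 7098) + 48095) = 1/(22294 + 48095) = 1/70389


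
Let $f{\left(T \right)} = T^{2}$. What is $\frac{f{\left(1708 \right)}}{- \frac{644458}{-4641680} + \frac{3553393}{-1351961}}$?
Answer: $- \frac{9153455981723231360}{7811215569051} \approx -1.1718 \cdot 10^{6}$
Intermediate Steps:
$\frac{f{\left(1708 \right)}}{- \frac{644458}{-4641680} + \frac{3553393}{-1351961}} = \frac{1708^{2}}{- \frac{644458}{-4641680} + \frac{3553393}{-1351961}} = \frac{2917264}{\left(-644458\right) \left(- \frac{1}{4641680}\right) + 3553393 \left(- \frac{1}{1351961}\right)} = \frac{2917264}{\frac{322229}{2320840} - \frac{3553393}{1351961}} = \frac{2917264}{- \frac{7811215569051}{3137685167240}} = 2917264 \left(- \frac{3137685167240}{7811215569051}\right) = - \frac{9153455981723231360}{7811215569051}$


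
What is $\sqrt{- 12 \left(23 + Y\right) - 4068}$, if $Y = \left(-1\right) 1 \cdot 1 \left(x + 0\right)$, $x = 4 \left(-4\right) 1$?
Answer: $18 i \sqrt{14} \approx 67.35 i$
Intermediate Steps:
$x = -16$ ($x = \left(-16\right) 1 = -16$)
$Y = 16$ ($Y = \left(-1\right) 1 \cdot 1 \left(-16 + 0\right) = - 1 \left(-16\right) = \left(-1\right) \left(-16\right) = 16$)
$\sqrt{- 12 \left(23 + Y\right) - 4068} = \sqrt{- 12 \left(23 + 16\right) - 4068} = \sqrt{\left(-12\right) 39 - 4068} = \sqrt{-468 - 4068} = \sqrt{-4536} = 18 i \sqrt{14}$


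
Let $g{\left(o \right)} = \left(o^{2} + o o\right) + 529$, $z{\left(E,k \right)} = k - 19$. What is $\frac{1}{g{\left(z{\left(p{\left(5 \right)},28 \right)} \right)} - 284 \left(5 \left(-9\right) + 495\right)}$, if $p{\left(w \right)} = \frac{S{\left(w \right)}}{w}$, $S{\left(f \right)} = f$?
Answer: $- \frac{1}{127109} \approx -7.8673 \cdot 10^{-6}$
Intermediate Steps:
$p{\left(w \right)} = 1$ ($p{\left(w \right)} = \frac{w}{w} = 1$)
$z{\left(E,k \right)} = -19 + k$
$g{\left(o \right)} = 529 + 2 o^{2}$ ($g{\left(o \right)} = \left(o^{2} + o^{2}\right) + 529 = 2 o^{2} + 529 = 529 + 2 o^{2}$)
$\frac{1}{g{\left(z{\left(p{\left(5 \right)},28 \right)} \right)} - 284 \left(5 \left(-9\right) + 495\right)} = \frac{1}{\left(529 + 2 \left(-19 + 28\right)^{2}\right) - 284 \left(5 \left(-9\right) + 495\right)} = \frac{1}{\left(529 + 2 \cdot 9^{2}\right) - 284 \left(-45 + 495\right)} = \frac{1}{\left(529 + 2 \cdot 81\right) - 127800} = \frac{1}{\left(529 + 162\right) - 127800} = \frac{1}{691 - 127800} = \frac{1}{-127109} = - \frac{1}{127109}$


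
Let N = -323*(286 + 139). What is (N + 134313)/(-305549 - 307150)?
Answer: 2962/612699 ≈ 0.0048343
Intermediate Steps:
N = -137275 (N = -323*425 = -137275)
(N + 134313)/(-305549 - 307150) = (-137275 + 134313)/(-305549 - 307150) = -2962/(-612699) = -2962*(-1/612699) = 2962/612699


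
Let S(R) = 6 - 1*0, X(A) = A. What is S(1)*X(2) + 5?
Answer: 17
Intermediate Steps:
S(R) = 6 (S(R) = 6 + 0 = 6)
S(1)*X(2) + 5 = 6*2 + 5 = 12 + 5 = 17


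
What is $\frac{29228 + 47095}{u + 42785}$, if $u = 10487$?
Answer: $\frac{76323}{53272} \approx 1.4327$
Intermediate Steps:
$\frac{29228 + 47095}{u + 42785} = \frac{29228 + 47095}{10487 + 42785} = \frac{76323}{53272}$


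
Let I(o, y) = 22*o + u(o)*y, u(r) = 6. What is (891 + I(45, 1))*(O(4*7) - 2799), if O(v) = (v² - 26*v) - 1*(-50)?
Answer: -5081691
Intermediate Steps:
O(v) = 50 + v² - 26*v (O(v) = (v² - 26*v) + 50 = 50 + v² - 26*v)
I(o, y) = 6*y + 22*o (I(o, y) = 22*o + 6*y = 6*y + 22*o)
(891 + I(45, 1))*(O(4*7) - 2799) = (891 + (6*1 + 22*45))*((50 + (4*7)² - 104*7) - 2799) = (891 + (6 + 990))*((50 + 28² - 26*28) - 2799) = (891 + 996)*((50 + 784 - 728) - 2799) = 1887*(106 - 2799) = 1887*(-2693) = -5081691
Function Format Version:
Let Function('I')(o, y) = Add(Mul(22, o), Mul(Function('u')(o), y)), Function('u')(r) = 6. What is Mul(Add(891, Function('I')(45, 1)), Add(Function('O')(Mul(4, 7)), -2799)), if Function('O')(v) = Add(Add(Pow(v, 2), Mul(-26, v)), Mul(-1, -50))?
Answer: -5081691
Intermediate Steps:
Function('O')(v) = Add(50, Pow(v, 2), Mul(-26, v)) (Function('O')(v) = Add(Add(Pow(v, 2), Mul(-26, v)), 50) = Add(50, Pow(v, 2), Mul(-26, v)))
Function('I')(o, y) = Add(Mul(6, y), Mul(22, o)) (Function('I')(o, y) = Add(Mul(22, o), Mul(6, y)) = Add(Mul(6, y), Mul(22, o)))
Mul(Add(891, Function('I')(45, 1)), Add(Function('O')(Mul(4, 7)), -2799)) = Mul(Add(891, Add(Mul(6, 1), Mul(22, 45))), Add(Add(50, Pow(Mul(4, 7), 2), Mul(-26, Mul(4, 7))), -2799)) = Mul(Add(891, Add(6, 990)), Add(Add(50, Pow(28, 2), Mul(-26, 28)), -2799)) = Mul(Add(891, 996), Add(Add(50, 784, -728), -2799)) = Mul(1887, Add(106, -2799)) = Mul(1887, -2693) = -5081691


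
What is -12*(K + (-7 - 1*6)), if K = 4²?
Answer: -36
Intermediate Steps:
K = 16
-12*(K + (-7 - 1*6)) = -12*(16 + (-7 - 1*6)) = -12*(16 + (-7 - 6)) = -12*(16 - 13) = -12*3 = -36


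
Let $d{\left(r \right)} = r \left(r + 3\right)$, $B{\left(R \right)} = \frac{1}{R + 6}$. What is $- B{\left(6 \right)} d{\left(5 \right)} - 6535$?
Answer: $- \frac{19615}{3} \approx -6538.3$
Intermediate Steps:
$B{\left(R \right)} = \frac{1}{6 + R}$
$d{\left(r \right)} = r \left(3 + r\right)$
$- B{\left(6 \right)} d{\left(5 \right)} - 6535 = - \frac{1}{6 + 6} \cdot 5 \left(3 + 5\right) - 6535 = - \frac{1}{12} \cdot 5 \cdot 8 - 6535 = \left(-1\right) \frac{1}{12} \cdot 40 - 6535 = \left(- \frac{1}{12}\right) 40 - 6535 = - \frac{10}{3} - 6535 = - \frac{19615}{3}$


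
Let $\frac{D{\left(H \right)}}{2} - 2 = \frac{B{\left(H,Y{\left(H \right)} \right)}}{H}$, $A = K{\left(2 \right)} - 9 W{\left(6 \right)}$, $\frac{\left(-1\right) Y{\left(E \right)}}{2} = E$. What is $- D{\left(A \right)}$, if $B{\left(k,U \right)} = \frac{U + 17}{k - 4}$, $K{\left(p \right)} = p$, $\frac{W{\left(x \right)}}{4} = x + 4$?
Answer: $- \frac{259925}{64798} \approx -4.0113$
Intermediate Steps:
$W{\left(x \right)} = 16 + 4 x$ ($W{\left(x \right)} = 4 \left(x + 4\right) = 4 \left(4 + x\right) = 16 + 4 x$)
$Y{\left(E \right)} = - 2 E$
$A = -358$ ($A = 2 - 9 \left(16 + 4 \cdot 6\right) = 2 - 9 \left(16 + 24\right) = 2 - 360 = -358$)
$B{\left(k,U \right)} = \frac{17 + U}{-4 + k}$
$D{\left(H \right)} = 4 + \frac{2 \left(17 - 2 H\right)}{H \left(-4 + H\right)}$ ($D{\left(H \right)} = 4 + 2 \frac{\frac{1}{-4 + H} \left(17 - 2 H\right)}{H} = 4 + 2 \frac{17 - 2 H}{H \left(-4 + H\right)} = 4 + \frac{2 \left(17 - 2 H\right)}{H \left(-4 + H\right)}$)
$- D{\left(A \right)} = - \frac{2 \left(17 - -3580 + 2 \left(-358\right)^{2}\right)}{\left(-358\right) \left(-4 - 358\right)} = - \frac{2 \left(-1\right) \left(17 + 3580 + 2 \cdot 128164\right)}{358 \left(-362\right)} = - \frac{2 \left(-1\right) \left(-1\right) \left(17 + 3580 + 256328\right)}{358 \cdot 362} = - \frac{2 \left(-1\right) \left(-1\right) 259925}{358 \cdot 362} = \left(-1\right) \frac{259925}{64798} = - \frac{259925}{64798}$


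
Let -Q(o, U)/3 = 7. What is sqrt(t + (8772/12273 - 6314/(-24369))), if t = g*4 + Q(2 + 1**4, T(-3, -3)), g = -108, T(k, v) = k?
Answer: I*sqrt(4492601987349834303)/99693579 ≈ 21.261*I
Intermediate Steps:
Q(o, U) = -21 (Q(o, U) = -3*7 = -21)
t = -453 (t = -108*4 - 21 = -432 - 21 = -453)
sqrt(t + (8772/12273 - 6314/(-24369))) = sqrt(-453 + (8772/12273 - 6314/(-24369))) = sqrt(-453 + (8772*(1/12273) - 6314*(-1/24369))) = sqrt(-453 + (2924/4091 + 6314/24369)) = sqrt(-453 + 97085530/99693579) = sqrt(-45064105757/99693579) = I*sqrt(4492601987349834303)/99693579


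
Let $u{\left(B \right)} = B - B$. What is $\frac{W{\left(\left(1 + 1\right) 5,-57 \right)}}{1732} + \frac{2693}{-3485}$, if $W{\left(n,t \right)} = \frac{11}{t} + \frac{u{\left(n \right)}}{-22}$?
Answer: $- \frac{265902067}{344053140} \approx -0.77285$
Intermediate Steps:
$u{\left(B \right)} = 0$
$W{\left(n,t \right)} = \frac{11}{t}$ ($W{\left(n,t \right)} = \frac{11}{t} + \frac{0}{-22} = \frac{11}{t} + 0 \left(- \frac{1}{22}\right) = \frac{11}{t} + 0 = \frac{11}{t}$)
$\frac{W{\left(\left(1 + 1\right) 5,-57 \right)}}{1732} + \frac{2693}{-3485} = \frac{11 \frac{1}{-57}}{1732} + \frac{2693}{-3485} = 11 \left(- \frac{1}{57}\right) \frac{1}{1732} + 2693 \left(- \frac{1}{3485}\right) = \left(- \frac{11}{57}\right) \frac{1}{1732} - \frac{2693}{3485} = - \frac{11}{98724} - \frac{2693}{3485} = - \frac{265902067}{344053140}$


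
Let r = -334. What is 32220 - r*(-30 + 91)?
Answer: 52594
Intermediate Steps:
32220 - r*(-30 + 91) = 32220 - (-334)*(-30 + 91) = 32220 - (-334)*61 = 32220 - 1*(-20374) = 32220 + 20374 = 52594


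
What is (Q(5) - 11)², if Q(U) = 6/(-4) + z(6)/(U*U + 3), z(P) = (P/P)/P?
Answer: 4405801/28224 ≈ 156.10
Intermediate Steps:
z(P) = 1/P
Q(U) = -3/2 + 1/(6*(3 + U²)) (Q(U) = 6/(-4) + 1/(6*(U*U + 3)) = 6*(-¼) + 1/(6*(U² + 3)) = -3/2 + 1/(6*(3 + U²)))
(Q(5) - 11)² = ((-26 - 9*5²)/(6*(3 + 5²)) - 11)² = ((-26 - 9*25)/(6*(3 + 25)) - 11)² = ((⅙)*(-26 - 225)/28 - 11)² = ((⅙)*(1/28)*(-251) - 11)² = (-251/168 - 11)² = (-2099/168)² = 4405801/28224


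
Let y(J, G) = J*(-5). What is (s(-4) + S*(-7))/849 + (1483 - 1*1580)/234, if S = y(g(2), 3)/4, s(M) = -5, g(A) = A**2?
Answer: -25111/66222 ≈ -0.37919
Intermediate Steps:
y(J, G) = -5*J
S = -5 (S = -5*2**2/4 = -5*4*(1/4) = -20*1/4 = -5)
(s(-4) + S*(-7))/849 + (1483 - 1*1580)/234 = (-5 - 5*(-7))/849 + (1483 - 1*1580)/234 = (-5 + 35)*(1/849) + (1483 - 1580)*(1/234) = 30*(1/849) - 97*1/234 = 10/283 - 97/234 = -25111/66222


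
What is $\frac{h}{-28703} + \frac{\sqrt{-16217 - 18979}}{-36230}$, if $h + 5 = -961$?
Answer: $\frac{966}{28703} - \frac{i \sqrt{8799}}{18115} \approx 0.033655 - 0.0051782 i$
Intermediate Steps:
$h = -966$ ($h = -5 - 961 = -966$)
$\frac{h}{-28703} + \frac{\sqrt{-16217 - 18979}}{-36230} = - \frac{966}{-28703} + \frac{\sqrt{-16217 - 18979}}{-36230} = \left(-966\right) \left(- \frac{1}{28703}\right) + \sqrt{-35196} \left(- \frac{1}{36230}\right) = \frac{966}{28703} + 2 i \sqrt{8799} \left(- \frac{1}{36230}\right) = \frac{966}{28703} - \frac{i \sqrt{8799}}{18115}$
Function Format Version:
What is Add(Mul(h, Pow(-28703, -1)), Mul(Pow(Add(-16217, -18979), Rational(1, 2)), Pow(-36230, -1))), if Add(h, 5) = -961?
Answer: Add(Rational(966, 28703), Mul(Rational(-1, 18115), I, Pow(8799, Rational(1, 2)))) ≈ Add(0.033655, Mul(-0.0051782, I))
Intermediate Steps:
h = -966 (h = Add(-5, -961) = -966)
Add(Mul(h, Pow(-28703, -1)), Mul(Pow(Add(-16217, -18979), Rational(1, 2)), Pow(-36230, -1))) = Add(Mul(-966, Pow(-28703, -1)), Mul(Pow(Add(-16217, -18979), Rational(1, 2)), Pow(-36230, -1))) = Add(Mul(-966, Rational(-1, 28703)), Mul(Pow(-35196, Rational(1, 2)), Rational(-1, 36230))) = Add(Rational(966, 28703), Mul(Mul(2, I, Pow(8799, Rational(1, 2))), Rational(-1, 36230))) = Add(Rational(966, 28703), Mul(Rational(-1, 18115), I, Pow(8799, Rational(1, 2))))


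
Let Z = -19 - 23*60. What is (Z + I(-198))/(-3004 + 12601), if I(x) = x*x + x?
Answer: 37607/9597 ≈ 3.9186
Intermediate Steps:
Z = -1399 (Z = -19 - 1380 = -1399)
I(x) = x + x² (I(x) = x² + x = x + x²)
(Z + I(-198))/(-3004 + 12601) = (-1399 - 198*(1 - 198))/(-3004 + 12601) = (-1399 - 198*(-197))/9597 = (-1399 + 39006)*(1/9597) = 37607*(1/9597) = 37607/9597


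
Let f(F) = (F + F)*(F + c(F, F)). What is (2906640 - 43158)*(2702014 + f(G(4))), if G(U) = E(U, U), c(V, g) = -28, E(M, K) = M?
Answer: 7736618664204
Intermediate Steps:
G(U) = U
f(F) = 2*F*(-28 + F) (f(F) = (F + F)*(F - 28) = (2*F)*(-28 + F) = 2*F*(-28 + F))
(2906640 - 43158)*(2702014 + f(G(4))) = (2906640 - 43158)*(2702014 + 2*4*(-28 + 4)) = 2863482*(2702014 + 2*4*(-24)) = 2863482*(2702014 - 192) = 2863482*2701822 = 7736618664204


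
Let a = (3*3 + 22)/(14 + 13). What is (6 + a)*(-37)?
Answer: -7141/27 ≈ -264.48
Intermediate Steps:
a = 31/27 (a = (9 + 22)/27 = 31*(1/27) = 31/27 ≈ 1.1481)
(6 + a)*(-37) = (6 + 31/27)*(-37) = (193/27)*(-37) = -7141/27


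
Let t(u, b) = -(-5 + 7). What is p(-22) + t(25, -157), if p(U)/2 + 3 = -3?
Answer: -14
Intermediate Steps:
p(U) = -12 (p(U) = -6 + 2*(-3) = -6 - 6 = -12)
t(u, b) = -2 (t(u, b) = -1*2 = -2)
p(-22) + t(25, -157) = -12 - 2 = -14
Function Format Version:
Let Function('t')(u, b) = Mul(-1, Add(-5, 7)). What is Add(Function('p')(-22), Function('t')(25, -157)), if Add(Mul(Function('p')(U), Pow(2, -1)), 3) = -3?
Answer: -14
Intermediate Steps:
Function('p')(U) = -12 (Function('p')(U) = Add(-6, Mul(2, -3)) = Add(-6, -6) = -12)
Function('t')(u, b) = -2 (Function('t')(u, b) = Mul(-1, 2) = -2)
Add(Function('p')(-22), Function('t')(25, -157)) = Add(-12, -2) = -14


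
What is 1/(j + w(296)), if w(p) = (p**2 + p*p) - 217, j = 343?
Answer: 1/175358 ≈ 5.7026e-6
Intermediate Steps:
w(p) = -217 + 2*p**2 (w(p) = (p**2 + p**2) - 217 = 2*p**2 - 217 = -217 + 2*p**2)
1/(j + w(296)) = 1/(343 + (-217 + 2*296**2)) = 1/(343 + (-217 + 2*87616)) = 1/(343 + (-217 + 175232)) = 1/(343 + 175015) = 1/175358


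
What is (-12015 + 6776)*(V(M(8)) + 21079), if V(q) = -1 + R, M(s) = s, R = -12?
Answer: -110364774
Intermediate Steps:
V(q) = -13 (V(q) = -1 - 12 = -13)
(-12015 + 6776)*(V(M(8)) + 21079) = (-12015 + 6776)*(-13 + 21079) = -5239*21066 = -110364774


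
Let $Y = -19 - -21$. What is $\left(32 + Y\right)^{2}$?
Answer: $1156$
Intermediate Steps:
$Y = 2$ ($Y = -19 + 21 = 2$)
$\left(32 + Y\right)^{2} = \left(32 + 2\right)^{2} = 34^{2} = 1156$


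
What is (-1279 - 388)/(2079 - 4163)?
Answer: 1667/2084 ≈ 0.79990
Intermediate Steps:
(-1279 - 388)/(2079 - 4163) = -1667/(-2084) = -1667*(-1/2084) = 1667/2084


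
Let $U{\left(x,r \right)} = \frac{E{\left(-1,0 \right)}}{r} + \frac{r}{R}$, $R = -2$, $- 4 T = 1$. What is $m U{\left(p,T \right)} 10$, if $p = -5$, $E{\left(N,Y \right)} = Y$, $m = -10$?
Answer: $- \frac{25}{2} \approx -12.5$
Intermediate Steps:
$T = - \frac{1}{4}$ ($T = \left(- \frac{1}{4}\right) 1 = - \frac{1}{4} \approx -0.25$)
$U{\left(x,r \right)} = - \frac{r}{2}$ ($U{\left(x,r \right)} = \frac{0}{r} + \frac{r}{-2} = 0 + r \left(- \frac{1}{2}\right) = 0 - \frac{r}{2} = - \frac{r}{2}$)
$m U{\left(p,T \right)} 10 = - 10 \left(\left(- \frac{1}{2}\right) \left(- \frac{1}{4}\right)\right) 10 = \left(-10\right) \frac{1}{8} \cdot 10 = \left(- \frac{5}{4}\right) 10 = - \frac{25}{2}$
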